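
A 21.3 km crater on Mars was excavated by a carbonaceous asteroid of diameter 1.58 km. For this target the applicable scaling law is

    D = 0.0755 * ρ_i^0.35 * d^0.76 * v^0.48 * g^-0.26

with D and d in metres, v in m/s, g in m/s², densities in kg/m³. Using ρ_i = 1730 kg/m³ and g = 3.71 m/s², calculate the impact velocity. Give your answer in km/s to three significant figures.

v ≈ 17.3 km/s

Rearranging for v: v = [D / (0.0755 · 1730^0.35 · 1580^0.76 · 3.71^-0.26)]^(1/0.48).
D = 21300 m.
1730^0.35 = 13.59
1580^0.76 = 269.8
3.71^-0.26 = 0.7112
Denominator = 0.0755 × 13.59 × 269.8 × 0.7112 = 196.9
D / 196.9 = 21300 / 196.9 = 108.2
v = 108.2^(1/0.48) = 108.2^2.0833 = 17294 m/s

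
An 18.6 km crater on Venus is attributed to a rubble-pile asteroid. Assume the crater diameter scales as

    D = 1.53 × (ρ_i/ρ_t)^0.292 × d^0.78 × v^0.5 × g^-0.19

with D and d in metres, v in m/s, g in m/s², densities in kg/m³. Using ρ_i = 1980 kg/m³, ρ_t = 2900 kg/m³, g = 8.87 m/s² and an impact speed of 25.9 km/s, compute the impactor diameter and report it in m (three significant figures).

d ≈ 502 m

Rearranging for d: d = [D / (1.53 · (1980/2900)^0.292 · 25900^0.5 · 8.87^-0.19)]^(1/0.78).
D = 18600 m.
(1980/2900)^0.292 = 0.8946
25900^0.5 = 160.9
8.87^-0.19 = 0.6605
Denominator = 1.53 × 0.8946 × 160.9 × 0.6605 = 145.5
D / 145.5 = 18600 / 145.5 = 127.8
d = 127.8^(1/0.78) = 127.8^1.2821 = 502.1 m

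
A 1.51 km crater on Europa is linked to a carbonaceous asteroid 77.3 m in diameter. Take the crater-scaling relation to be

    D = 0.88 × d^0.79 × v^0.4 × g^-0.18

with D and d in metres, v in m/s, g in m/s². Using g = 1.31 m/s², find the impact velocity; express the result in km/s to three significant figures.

Rearranging for v: v = [D / (0.88 · 77.3^0.79 · 1.31^-0.18)]^(1/0.4).
D = 1510 m.
77.3^0.79 = 31.02
1.31^-0.18 = 0.9526
Denominator = 0.88 × 31.02 × 0.9526 = 26.00
D / 26.00 = 1510 / 26.00 = 58.08
v = 58.08^(1/0.4) = 58.08^2.5 = 25708 m/s

v ≈ 25.7 km/s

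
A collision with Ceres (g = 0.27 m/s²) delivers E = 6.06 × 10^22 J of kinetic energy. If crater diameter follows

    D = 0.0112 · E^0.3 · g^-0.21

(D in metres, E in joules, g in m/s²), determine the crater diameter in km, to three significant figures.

D ≈ 101 km

E^0.3 = (6.06 × 10^22)^0.3 = 6.835 × 10^6
g^-0.21 = 0.27^-0.21 = 1.316
D = 0.0112 × 6.835 × 10^6 × 1.316 = 1.007 × 10^5 m
   = 100.7 km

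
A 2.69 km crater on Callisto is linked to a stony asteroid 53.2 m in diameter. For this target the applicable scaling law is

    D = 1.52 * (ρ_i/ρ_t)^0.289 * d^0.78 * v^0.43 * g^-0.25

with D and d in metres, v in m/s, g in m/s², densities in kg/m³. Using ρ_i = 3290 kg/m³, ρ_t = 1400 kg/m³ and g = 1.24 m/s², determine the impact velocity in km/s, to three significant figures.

Rearranging for v: v = [D / (1.52 · (3290/1400)^0.289 · 53.2^0.78 · 1.24^-0.25)]^(1/0.43).
D = 2690 m.
(3290/1400)^0.289 = 1.280
53.2^0.78 = 22.19
1.24^-0.25 = 0.9476
Denominator = 1.52 × 1.280 × 22.19 × 0.9476 = 40.91
D / 40.91 = 2690 / 40.91 = 65.75
v = 65.75^(1/0.43) = 65.75^2.3256 = 16893 m/s

v ≈ 16.9 km/s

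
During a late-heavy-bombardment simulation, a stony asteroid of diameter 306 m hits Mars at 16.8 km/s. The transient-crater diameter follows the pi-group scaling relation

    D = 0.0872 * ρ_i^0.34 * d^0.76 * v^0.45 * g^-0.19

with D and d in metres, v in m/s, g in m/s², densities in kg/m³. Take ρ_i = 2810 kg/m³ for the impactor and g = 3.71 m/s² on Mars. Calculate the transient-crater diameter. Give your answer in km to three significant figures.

D ≈ 6.24 km

In SI units: v = 16800 m/s.
ρ_i^0.34 = 2810^0.34 = 14.88
d^0.76 = 306^0.76 = 77.47
v^0.45 = 16800^0.45 = 79.69
g^-0.19 = 3.71^-0.19 = 0.7795
D = 0.0872 × 14.88 × 77.47 × 79.69 × 0.7795 = 6244 m
   = 6.244 km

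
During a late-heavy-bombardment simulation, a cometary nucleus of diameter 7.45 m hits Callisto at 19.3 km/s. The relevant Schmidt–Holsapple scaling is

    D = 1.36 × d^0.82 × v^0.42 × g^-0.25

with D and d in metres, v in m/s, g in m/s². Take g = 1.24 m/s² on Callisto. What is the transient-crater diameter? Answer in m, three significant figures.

In SI units: v = 19300 m/s.
d^0.82 = 7.45^0.82 = 5.190
v^0.42 = 19300^0.42 = 63.09
g^-0.25 = 1.24^-0.25 = 0.9476
D = 1.36 × 5.190 × 63.09 × 0.9476 = 422.0 m

D ≈ 422 m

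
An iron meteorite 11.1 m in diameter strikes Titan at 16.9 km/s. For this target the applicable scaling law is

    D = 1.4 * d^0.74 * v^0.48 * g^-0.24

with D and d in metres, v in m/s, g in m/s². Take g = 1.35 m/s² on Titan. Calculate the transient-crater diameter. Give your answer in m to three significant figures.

In SI units: v = 16900 m/s.
d^0.74 = 11.1^0.74 = 5.937
v^0.48 = 16900^0.48 = 107.0
g^-0.24 = 1.35^-0.24 = 0.9305
D = 1.4 × 5.937 × 107.0 × 0.9305 = 827.6 m

D ≈ 828 m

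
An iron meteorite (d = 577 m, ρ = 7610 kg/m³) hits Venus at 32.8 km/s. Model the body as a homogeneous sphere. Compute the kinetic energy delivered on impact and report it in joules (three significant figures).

v = 32800 m/s.
Mass m = (π/6) ρ d³ = (π/6) × 7610 × (577)³ = 7.654 × 10^11 kg
E = ½ m v² = 0.5 × 7.654 × 10^11 × (32800)² = 4.117 × 10^20 J

E ≈ 4.12 × 10^20 J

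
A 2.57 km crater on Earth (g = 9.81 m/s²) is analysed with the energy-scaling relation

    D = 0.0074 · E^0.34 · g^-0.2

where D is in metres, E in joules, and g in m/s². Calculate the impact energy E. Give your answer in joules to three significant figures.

Rearranging: E = [D / (0.0074 · g^-0.2)]^(1/0.34).
D = 2570 m.
g^-0.2 = 9.81^-0.2 = 0.6334
D / (0.0074 × 0.6334) = 2570 / (4.687 × 10^-3) = 5.483 × 10^5
E = (5.483 × 10^5)^2.9412 = 7.579 × 10^16 J

E ≈ 7.58 × 10^16 J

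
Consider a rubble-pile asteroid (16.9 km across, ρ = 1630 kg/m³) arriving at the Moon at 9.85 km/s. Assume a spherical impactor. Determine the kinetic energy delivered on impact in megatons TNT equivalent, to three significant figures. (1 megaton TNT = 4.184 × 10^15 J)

E ≈ 4.78 × 10^7 Mt TNT

d = 16900 m; v = 9850 m/s.
Mass m = (π/6) ρ d³ = (π/6) × 1630 × (16900)³ = 4.120 × 10^15 kg
E = ½ m v² = 0.5 × 4.120 × 10^15 × (9850)² = 1.999 × 10^23 J
   = 1.999 × 10^23 / 4.184×10^15 = 4.778 × 10^7 Mt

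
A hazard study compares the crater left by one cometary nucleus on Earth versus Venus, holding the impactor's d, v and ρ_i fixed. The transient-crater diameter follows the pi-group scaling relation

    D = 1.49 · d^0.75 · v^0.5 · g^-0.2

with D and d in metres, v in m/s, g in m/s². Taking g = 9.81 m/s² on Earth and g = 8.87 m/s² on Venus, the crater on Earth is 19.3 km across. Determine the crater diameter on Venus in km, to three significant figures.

D ≈ 19.7 km

All impactor-dependent factors cancel in the ratio, leaving D_Venus/D_Earth = (g_Venus/g_Earth)^-0.2.
(8.87/9.81)^-0.2 = 0.9042^-0.2 = 1.020
D_Venus = 1.020 × 19.3 km = 19.7 km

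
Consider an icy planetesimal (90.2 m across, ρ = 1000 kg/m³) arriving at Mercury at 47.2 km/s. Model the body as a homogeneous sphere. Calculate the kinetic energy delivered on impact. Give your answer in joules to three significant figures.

v = 47200 m/s.
Mass m = (π/6) ρ d³ = (π/6) × 1000 × (90.2)³ = 3.843 × 10^8 kg
E = ½ m v² = 0.5 × 3.843 × 10^8 × (47200)² = 4.281 × 10^17 J

E ≈ 4.28 × 10^17 J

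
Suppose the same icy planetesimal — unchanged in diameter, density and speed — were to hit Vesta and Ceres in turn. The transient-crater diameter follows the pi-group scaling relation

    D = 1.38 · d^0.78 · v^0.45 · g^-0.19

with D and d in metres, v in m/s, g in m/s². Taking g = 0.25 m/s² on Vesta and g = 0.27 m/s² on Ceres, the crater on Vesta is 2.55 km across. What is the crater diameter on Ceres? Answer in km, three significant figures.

D ≈ 2.51 km

All impactor-dependent factors cancel in the ratio, leaving D_Ceres/D_Vesta = (g_Ceres/g_Vesta)^-0.19.
(0.27/0.25)^-0.19 = 1.080^-0.19 = 0.9855
D_Ceres = 0.9855 × 2.55 km = 2.51 km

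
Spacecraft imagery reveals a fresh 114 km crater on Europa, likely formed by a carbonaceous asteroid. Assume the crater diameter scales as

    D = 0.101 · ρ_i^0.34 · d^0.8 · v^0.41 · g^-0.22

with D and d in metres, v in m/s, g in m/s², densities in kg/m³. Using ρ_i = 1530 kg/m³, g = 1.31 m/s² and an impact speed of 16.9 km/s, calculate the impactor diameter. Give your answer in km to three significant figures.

d ≈ 12.0 km

Rearranging for d: d = [D / (0.101 · 1530^0.34 · 16900^0.41 · 1.31^-0.22)]^(1/0.8).
D = 114000 m.
1530^0.34 = 12.10
16900^0.41 = 54.13
1.31^-0.22 = 0.9423
Denominator = 0.101 × 12.10 × 54.13 × 0.9423 = 62.34
D / 62.34 = 114000 / 62.34 = 1829
d = 1829^(1/0.8) = 1829^1.25 = 11961 m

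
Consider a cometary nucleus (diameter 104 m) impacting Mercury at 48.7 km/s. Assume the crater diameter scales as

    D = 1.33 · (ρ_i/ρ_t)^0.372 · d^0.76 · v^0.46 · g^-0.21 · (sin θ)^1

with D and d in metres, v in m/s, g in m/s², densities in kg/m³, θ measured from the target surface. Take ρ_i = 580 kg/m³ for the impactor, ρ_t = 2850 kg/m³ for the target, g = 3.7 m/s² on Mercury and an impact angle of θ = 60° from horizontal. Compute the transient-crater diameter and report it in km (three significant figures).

D ≈ 2.37 km

In SI units: v = 48700 m/s.
(ρ_i/ρ_t)^0.372 = (580/2850)^0.372 = 0.5531
d^0.76 = 104^0.76 = 34.11
v^0.46 = 48700^0.46 = 143.3
g^-0.21 = 3.7^-0.21 = 0.7598
(sin 60°)^1 = 0.8660^1 = 0.8660
D = 1.33 × 0.5531 × 34.11 × 143.3 × 0.7598 × 0.8660 = 2366 m
   = 2.366 km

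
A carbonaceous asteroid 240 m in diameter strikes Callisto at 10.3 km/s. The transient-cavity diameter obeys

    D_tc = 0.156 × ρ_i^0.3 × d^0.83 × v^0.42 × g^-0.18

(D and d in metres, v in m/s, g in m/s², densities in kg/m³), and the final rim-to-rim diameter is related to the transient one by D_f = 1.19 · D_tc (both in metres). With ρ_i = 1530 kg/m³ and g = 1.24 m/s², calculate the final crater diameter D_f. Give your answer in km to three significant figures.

D_f ≈ 7.38 km

v = 10300 m/s.
ρ_i^0.3 = 1530^0.3 = 9.024
d^0.83 = 240^0.83 = 94.53
v^0.42 = 10300^0.42 = 48.46
g^-0.18 = 1.24^-0.18 = 0.9620
D_tc = 0.156 × 9.024 × 94.53 × 48.46 × 0.9620 = 6204 m
D_f = 1.19 × 6204 = 7383 m
     = 7.383 km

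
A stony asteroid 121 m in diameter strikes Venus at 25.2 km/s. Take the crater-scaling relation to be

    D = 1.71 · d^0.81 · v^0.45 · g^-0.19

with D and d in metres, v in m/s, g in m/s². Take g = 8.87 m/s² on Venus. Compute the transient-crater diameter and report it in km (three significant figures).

In SI units: v = 25200 m/s.
d^0.81 = 121^0.81 = 48.65
v^0.45 = 25200^0.45 = 95.64
g^-0.19 = 8.87^-0.19 = 0.6605
D = 1.71 × 48.65 × 95.64 × 0.6605 = 5255 m
   = 5.255 km

D ≈ 5.26 km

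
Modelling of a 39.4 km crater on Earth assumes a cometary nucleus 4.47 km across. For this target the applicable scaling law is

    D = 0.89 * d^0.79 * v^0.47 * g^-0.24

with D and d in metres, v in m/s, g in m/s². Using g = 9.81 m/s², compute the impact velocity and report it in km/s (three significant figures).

v ≈ 18.0 km/s

Rearranging for v: v = [D / (0.89 · 4470^0.79 · 9.81^-0.24)]^(1/0.47).
D = 39400 m.
4470^0.79 = 765.1
9.81^-0.24 = 0.5781
Denominator = 0.89 × 765.1 × 0.5781 = 393.7
D / 393.7 = 39400 / 393.7 = 100.1
v = 100.1^(1/0.47) = 100.1^2.1277 = 18044 m/s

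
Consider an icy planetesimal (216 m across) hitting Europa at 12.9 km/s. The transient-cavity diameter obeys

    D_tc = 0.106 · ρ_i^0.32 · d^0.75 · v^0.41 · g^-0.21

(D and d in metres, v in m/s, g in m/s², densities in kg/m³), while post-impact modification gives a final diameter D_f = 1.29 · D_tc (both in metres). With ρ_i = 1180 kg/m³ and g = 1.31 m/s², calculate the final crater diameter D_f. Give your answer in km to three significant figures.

v = 12900 m/s.
ρ_i^0.32 = 1180^0.32 = 9.616
d^0.75 = 216^0.75 = 56.34
v^0.41 = 12900^0.41 = 48.46
g^-0.21 = 1.31^-0.21 = 0.9449
D_tc = 0.106 × 9.616 × 56.34 × 48.46 × 0.9449 = 2630 m
D_f = 1.29 × 2630 = 3393 m
     = 3.393 km

D_f ≈ 3.39 km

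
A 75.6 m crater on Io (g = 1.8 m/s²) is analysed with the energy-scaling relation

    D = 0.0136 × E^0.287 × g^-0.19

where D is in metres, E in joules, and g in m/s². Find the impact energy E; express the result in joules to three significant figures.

Rearranging: E = [D / (0.0136 · g^-0.19)]^(1/0.287).
g^-0.19 = 1.8^-0.19 = 0.8943
D / (0.0136 × 0.8943) = 75.6 / (0.01216) = 6.217 × 10^3
E = (6.217 × 10^3)^3.4843 = 1.652 × 10^13 J

E ≈ 1.65 × 10^13 J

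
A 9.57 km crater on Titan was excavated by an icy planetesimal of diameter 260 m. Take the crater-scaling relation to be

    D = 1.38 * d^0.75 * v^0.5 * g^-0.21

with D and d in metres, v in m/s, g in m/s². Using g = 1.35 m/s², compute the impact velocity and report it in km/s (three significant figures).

v ≈ 13.0 km/s

Rearranging for v: v = [D / (1.38 · 260^0.75 · 1.35^-0.21)]^(1/0.5).
D = 9570 m.
260^0.75 = 64.75
1.35^-0.21 = 0.9389
Denominator = 1.38 × 64.75 × 0.9389 = 83.90
D / 83.90 = 9570 / 83.90 = 114.1
v = 114.1^(1/0.5) = 114.1^2 = 13019 m/s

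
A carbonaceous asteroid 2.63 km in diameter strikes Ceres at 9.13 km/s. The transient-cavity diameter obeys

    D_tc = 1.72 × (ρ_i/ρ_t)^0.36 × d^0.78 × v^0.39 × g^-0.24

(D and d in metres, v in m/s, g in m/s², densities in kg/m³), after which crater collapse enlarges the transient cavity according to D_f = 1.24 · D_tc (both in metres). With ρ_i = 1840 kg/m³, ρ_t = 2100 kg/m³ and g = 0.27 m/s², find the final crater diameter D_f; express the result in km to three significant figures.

D_f ≈ 45.4 km

In SI: d = 2630 m, v = 9130 m/s.
(ρ_i/ρ_t)^0.36 = (1840/2100)^0.36 = 0.9535
d^0.78 = 2630^0.78 = 465.1
v^0.39 = 9130^0.39 = 35.04
g^-0.24 = 0.27^-0.24 = 1.369
D_tc = 1.72 × 0.9535 × 465.1 × 35.04 × 1.369 = 36590 m
D_f = 1.24 × 36590 = 45372 m
     = 45.37 km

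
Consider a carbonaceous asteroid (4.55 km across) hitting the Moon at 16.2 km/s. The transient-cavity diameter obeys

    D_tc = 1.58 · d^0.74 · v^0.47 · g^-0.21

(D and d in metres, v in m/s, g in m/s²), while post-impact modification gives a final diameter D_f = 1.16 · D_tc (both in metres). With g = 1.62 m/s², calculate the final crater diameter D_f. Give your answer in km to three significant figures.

In SI: d = 4550 m, v = 16200 m/s.
d^0.74 = 4550^0.74 = 509.2
v^0.47 = 16200^0.47 = 95.16
g^-0.21 = 1.62^-0.21 = 0.9037
D_tc = 1.58 × 509.2 × 95.16 × 0.9037 = 69190 m
D_f = 1.16 × 69190 = 80260 m
     = 80.26 km

D_f ≈ 80.3 km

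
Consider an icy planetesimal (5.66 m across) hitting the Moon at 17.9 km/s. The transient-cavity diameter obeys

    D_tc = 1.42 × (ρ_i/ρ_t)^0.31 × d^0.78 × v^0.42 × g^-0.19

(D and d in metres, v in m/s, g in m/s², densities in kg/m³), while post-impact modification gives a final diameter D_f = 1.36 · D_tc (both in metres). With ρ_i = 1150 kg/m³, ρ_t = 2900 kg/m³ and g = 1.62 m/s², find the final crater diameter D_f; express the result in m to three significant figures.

v = 17900 m/s.
(ρ_i/ρ_t)^0.31 = (1150/2900)^0.31 = 0.7507
d^0.78 = 5.66^0.78 = 3.865
v^0.42 = 17900^0.42 = 61.12
g^-0.19 = 1.62^-0.19 = 0.9124
D_tc = 1.42 × 0.7507 × 3.865 × 61.12 × 0.9124 = 229.8 m
D_f = 1.36 × 229.8 = 312.5 m

D_f ≈ 313 m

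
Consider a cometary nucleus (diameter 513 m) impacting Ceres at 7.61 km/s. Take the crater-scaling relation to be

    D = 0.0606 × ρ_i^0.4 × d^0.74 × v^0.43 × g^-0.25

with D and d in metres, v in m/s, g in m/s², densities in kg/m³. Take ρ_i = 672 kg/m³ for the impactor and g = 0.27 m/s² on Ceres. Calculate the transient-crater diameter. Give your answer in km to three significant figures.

D ≈ 5.37 km

In SI units: v = 7610 m/s.
ρ_i^0.4 = 672^0.4 = 13.52
d^0.74 = 513^0.74 = 101.3
v^0.43 = 7610^0.43 = 46.67
g^-0.25 = 0.27^-0.25 = 1.387
D = 0.0606 × 13.52 × 101.3 × 46.67 × 1.387 = 5372 m
   = 5.372 km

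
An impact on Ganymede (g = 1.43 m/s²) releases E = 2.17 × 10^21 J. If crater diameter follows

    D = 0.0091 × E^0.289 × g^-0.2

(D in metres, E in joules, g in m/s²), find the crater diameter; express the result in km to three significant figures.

D ≈ 12.4 km

E^0.289 = (2.17 × 10^21)^0.289 = 1.466 × 10^6
g^-0.2 = 1.43^-0.2 = 0.9310
D = 0.0091 × 1.466 × 10^6 × 0.9310 = 12420 m
   = 12.42 km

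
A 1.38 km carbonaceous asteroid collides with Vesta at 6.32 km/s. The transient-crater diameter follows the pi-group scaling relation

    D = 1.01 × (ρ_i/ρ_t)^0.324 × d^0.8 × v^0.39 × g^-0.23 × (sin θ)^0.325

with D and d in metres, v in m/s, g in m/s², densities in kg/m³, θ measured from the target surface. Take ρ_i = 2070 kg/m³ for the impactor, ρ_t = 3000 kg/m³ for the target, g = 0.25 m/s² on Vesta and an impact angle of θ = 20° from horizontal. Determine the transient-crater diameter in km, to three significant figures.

In SI units: d = 1380 m, v = 6320 m/s.
(ρ_i/ρ_t)^0.324 = (2070/3000)^0.324 = 0.8867
d^0.8 = 1380^0.8 = 325.0
v^0.39 = 6320^0.39 = 30.36
g^-0.23 = 0.25^-0.23 = 1.376
(sin 20°)^0.325 = 0.3420^0.325 = 0.7056
D = 1.01 × 0.8867 × 325.0 × 30.36 × 1.376 × 0.7056 = 8579 m
   = 8.579 km

D ≈ 8.58 km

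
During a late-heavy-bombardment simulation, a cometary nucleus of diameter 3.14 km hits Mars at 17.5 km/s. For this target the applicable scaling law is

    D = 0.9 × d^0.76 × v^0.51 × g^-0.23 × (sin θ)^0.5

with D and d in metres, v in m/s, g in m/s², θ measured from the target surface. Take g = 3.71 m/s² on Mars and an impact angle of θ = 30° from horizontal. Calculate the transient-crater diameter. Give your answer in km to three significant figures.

D ≈ 31.2 km

In SI units: d = 3140 m, v = 17500 m/s.
d^0.76 = 3140^0.76 = 454.6
v^0.51 = 17500^0.51 = 145.9
g^-0.23 = 3.71^-0.23 = 0.7397
(sin 30°)^0.5 = 0.5000^0.5 = 0.7071
D = 0.9 × 454.6 × 145.9 × 0.7397 × 0.7071 = 31222 m
   = 31.22 km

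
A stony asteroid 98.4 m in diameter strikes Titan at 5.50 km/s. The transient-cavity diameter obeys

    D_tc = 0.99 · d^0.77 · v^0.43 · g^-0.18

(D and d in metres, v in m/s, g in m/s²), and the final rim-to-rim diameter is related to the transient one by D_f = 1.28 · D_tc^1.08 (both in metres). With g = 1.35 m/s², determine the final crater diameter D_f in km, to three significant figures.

D_f ≈ 2.96 km

v = 5500 m/s.
d^0.77 = 98.4^0.77 = 34.25
v^0.43 = 5500^0.43 = 40.58
g^-0.18 = 1.35^-0.18 = 0.9474
D_tc = 0.99 × 34.25 × 40.58 × 0.9474 = 1304 m
D_f = 1.28 × (1304)^1.08 = 2963 m
     = 2.963 km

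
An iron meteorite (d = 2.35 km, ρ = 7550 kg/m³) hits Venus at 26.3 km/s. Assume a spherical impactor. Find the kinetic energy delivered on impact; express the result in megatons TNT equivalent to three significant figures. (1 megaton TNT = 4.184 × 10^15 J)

d = 2350 m; v = 26300 m/s.
Mass m = (π/6) ρ d³ = (π/6) × 7550 × (2350)³ = 5.130 × 10^13 kg
E = ½ m v² = 0.5 × 5.130 × 10^13 × (26300)² = 1.774 × 10^22 J
   = 1.774 × 10^22 / 4.184×10^15 = 4.240 × 10^6 Mt

E ≈ 4.24 × 10^6 Mt TNT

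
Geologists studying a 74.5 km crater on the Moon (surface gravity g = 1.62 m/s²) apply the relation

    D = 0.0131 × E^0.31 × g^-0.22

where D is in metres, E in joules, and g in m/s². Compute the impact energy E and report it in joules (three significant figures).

E ≈ 8.68 × 10^21 J

Rearranging: E = [D / (0.0131 · g^-0.22)]^(1/0.31).
D = 74500 m.
g^-0.22 = 1.62^-0.22 = 0.8993
D / (0.0131 × 0.8993) = 74500 / (0.01178) = 6.324 × 10^6
E = (6.324 × 10^6)^3.2258 = 8.682 × 10^21 J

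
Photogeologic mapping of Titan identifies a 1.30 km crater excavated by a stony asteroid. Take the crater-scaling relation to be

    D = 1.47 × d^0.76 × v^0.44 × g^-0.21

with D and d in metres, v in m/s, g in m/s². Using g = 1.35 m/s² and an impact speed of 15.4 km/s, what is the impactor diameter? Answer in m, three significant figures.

d ≈ 30.8 m

Rearranging for d: d = [D / (1.47 · 15400^0.44 · 1.35^-0.21)]^(1/0.76).
D = 1300 m.
15400^0.44 = 69.58
1.35^-0.21 = 0.9389
Denominator = 1.47 × 69.58 × 0.9389 = 96.03
D / 96.03 = 1300 / 96.03 = 13.54
d = 13.54^(1/0.76) = 13.54^1.3158 = 30.83 m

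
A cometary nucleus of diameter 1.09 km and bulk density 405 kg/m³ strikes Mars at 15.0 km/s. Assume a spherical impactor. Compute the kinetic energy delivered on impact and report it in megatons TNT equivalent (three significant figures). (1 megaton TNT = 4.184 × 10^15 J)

E ≈ 7380 Mt TNT

d = 1090 m; v = 15000 m/s.
Mass m = (π/6) ρ d³ = (π/6) × 405 × (1090)³ = 2.746 × 10^11 kg
E = ½ m v² = 0.5 × 2.746 × 10^11 × (15000)² = 3.089 × 10^19 J
   = 3.089 × 10^19 / 4.184×10^15 = 7383 Mt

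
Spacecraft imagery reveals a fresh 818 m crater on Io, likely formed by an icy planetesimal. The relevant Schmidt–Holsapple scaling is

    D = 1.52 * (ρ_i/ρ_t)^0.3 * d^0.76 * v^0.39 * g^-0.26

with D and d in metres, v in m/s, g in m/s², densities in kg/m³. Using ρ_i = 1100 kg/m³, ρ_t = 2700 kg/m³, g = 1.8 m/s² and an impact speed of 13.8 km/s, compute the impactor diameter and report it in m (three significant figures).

d ≈ 51.3 m

Rearranging for d: d = [D / (1.52 · (1100/2700)^0.3 · 13800^0.39 · 1.8^-0.26)]^(1/0.76).
(1100/2700)^0.3 = 0.7639
13800^0.39 = 41.17
1.8^-0.26 = 0.8583
Denominator = 1.52 × 0.7639 × 41.17 × 0.8583 = 41.03
D / 41.03 = 818 / 41.03 = 19.94
d = 19.94^(1/0.76) = 19.94^1.3158 = 51.31 m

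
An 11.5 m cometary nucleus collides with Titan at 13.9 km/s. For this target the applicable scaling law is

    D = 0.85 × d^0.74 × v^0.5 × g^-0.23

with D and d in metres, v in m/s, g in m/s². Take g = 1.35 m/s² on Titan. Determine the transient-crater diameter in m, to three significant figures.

D ≈ 570 m

In SI units: v = 13900 m/s.
d^0.74 = 11.5^0.74 = 6.094
v^0.5 = 13900^0.5 = 117.9
g^-0.23 = 1.35^-0.23 = 0.9333
D = 0.85 × 6.094 × 117.9 × 0.9333 = 570.0 m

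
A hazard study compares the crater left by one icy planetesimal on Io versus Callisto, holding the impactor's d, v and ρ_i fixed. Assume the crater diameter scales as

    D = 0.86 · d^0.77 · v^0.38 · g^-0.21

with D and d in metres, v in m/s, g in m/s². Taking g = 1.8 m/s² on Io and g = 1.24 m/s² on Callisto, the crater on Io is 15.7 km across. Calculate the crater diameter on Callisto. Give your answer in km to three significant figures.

All impactor-dependent factors cancel in the ratio, leaving D_Callisto/D_Io = (g_Callisto/g_Io)^-0.21.
(1.24/1.8)^-0.21 = 0.6889^-0.21 = 1.081
D_Callisto = 1.081 × 15.7 km = 17.0 km

D ≈ 17.0 km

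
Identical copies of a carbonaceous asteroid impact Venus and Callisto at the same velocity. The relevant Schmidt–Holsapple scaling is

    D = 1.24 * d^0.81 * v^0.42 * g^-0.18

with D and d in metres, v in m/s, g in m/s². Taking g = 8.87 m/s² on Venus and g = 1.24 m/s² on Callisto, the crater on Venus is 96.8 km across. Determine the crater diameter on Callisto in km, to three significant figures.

All impactor-dependent factors cancel in the ratio, leaving D_Callisto/D_Venus = (g_Callisto/g_Venus)^-0.18.
(1.24/8.87)^-0.18 = 0.1398^-0.18 = 1.425
D_Callisto = 1.425 × 96.8 km = 138 km

D ≈ 138 km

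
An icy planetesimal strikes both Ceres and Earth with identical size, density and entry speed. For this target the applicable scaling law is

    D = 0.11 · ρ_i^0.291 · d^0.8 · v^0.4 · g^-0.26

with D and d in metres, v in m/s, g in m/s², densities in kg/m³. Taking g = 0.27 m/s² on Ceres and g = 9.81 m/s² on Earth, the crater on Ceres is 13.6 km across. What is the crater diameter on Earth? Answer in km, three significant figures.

D ≈ 5.34 km

All impactor-dependent factors cancel in the ratio, leaving D_Earth/D_Ceres = (g_Earth/g_Ceres)^-0.26.
(9.81/0.27)^-0.26 = 36.33^-0.26 = 0.3929
D_Earth = 0.3929 × 13.6 km = 5.34 km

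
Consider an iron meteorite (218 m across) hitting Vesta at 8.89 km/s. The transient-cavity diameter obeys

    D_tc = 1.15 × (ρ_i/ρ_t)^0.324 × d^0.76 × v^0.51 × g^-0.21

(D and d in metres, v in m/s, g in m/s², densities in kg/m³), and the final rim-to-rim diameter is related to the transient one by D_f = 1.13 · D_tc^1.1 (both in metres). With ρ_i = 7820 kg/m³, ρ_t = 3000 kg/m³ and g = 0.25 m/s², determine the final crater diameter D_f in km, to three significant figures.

v = 8890 m/s.
(ρ_i/ρ_t)^0.324 = (7820/3000)^0.324 = 1.364
d^0.76 = 218^0.76 = 59.87
v^0.51 = 8890^0.51 = 103.3
g^-0.21 = 0.25^-0.21 = 1.338
D_tc = 1.15 × 1.364 × 59.87 × 103.3 × 1.338 = 12980 m
D_f = 1.13 × (12980)^1.1 = 37816 m
     = 37.82 km

D_f ≈ 37.8 km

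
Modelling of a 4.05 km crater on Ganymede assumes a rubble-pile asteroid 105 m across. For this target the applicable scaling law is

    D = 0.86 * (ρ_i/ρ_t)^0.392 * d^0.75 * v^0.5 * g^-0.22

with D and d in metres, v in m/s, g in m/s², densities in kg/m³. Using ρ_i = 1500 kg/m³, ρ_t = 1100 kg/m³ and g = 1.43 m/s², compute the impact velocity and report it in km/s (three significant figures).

v ≈ 18.9 km/s

Rearranging for v: v = [D / (0.86 · (1500/1100)^0.392 · 105^0.75 · 1.43^-0.22)]^(1/0.5).
D = 4050 m.
(1500/1100)^0.392 = 1.129
105^0.75 = 32.80
1.43^-0.22 = 0.9243
Denominator = 0.86 × 1.129 × 32.80 × 0.9243 = 29.44
D / 29.44 = 4050 / 29.44 = 137.6
v = 137.6^(1/0.5) = 137.6^2 = 18934 m/s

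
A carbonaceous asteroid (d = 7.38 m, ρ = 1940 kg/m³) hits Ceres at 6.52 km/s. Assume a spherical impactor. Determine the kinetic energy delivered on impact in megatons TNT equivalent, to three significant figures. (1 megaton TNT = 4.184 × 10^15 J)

v = 6520 m/s.
Mass m = (π/6) ρ d³ = (π/6) × 1940 × (7.38)³ = 4.083 × 10^5 kg
E = ½ m v² = 0.5 × 4.083 × 10^5 × (6520)² = 8.678 × 10^12 J
   = 8.678 × 10^12 / 4.184×10^15 = 2.074 × 10^-3 Mt

E ≈ 2.07 × 10^-3 Mt TNT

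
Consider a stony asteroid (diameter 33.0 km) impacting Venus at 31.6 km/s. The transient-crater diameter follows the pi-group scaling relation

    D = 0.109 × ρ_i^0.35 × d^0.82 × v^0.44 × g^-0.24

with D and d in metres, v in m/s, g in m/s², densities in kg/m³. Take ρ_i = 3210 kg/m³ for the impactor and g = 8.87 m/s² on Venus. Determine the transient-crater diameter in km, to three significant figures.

D ≈ 528 km

In SI units: d = 33000 m, v = 31600 m/s.
ρ_i^0.35 = 3210^0.35 = 16.88
d^0.82 = 33000^0.82 = 5072
v^0.44 = 31600^0.44 = 95.47
g^-0.24 = 8.87^-0.24 = 0.5922
D = 0.109 × 16.88 × 5072 × 95.47 × 0.5922 = 5.276 × 10^5 m
   = 527.6 km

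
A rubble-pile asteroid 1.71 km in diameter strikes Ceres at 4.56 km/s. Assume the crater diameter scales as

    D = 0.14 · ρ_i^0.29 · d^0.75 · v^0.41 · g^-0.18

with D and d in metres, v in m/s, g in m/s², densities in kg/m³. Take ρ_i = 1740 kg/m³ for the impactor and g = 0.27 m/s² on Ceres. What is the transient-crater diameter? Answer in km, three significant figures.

D ≈ 13.0 km

In SI units: d = 1710 m, v = 4560 m/s.
ρ_i^0.29 = 1740^0.29 = 8.705
d^0.75 = 1710^0.75 = 265.9
v^0.41 = 4560^0.41 = 31.64
g^-0.18 = 0.27^-0.18 = 1.266
D = 0.14 × 8.705 × 265.9 × 31.64 × 1.266 = 12980 m
   = 12.98 km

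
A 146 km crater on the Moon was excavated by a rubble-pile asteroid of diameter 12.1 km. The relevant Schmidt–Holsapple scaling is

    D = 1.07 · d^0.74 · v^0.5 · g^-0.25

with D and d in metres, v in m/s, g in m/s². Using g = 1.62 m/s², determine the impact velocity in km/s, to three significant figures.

v ≈ 21.5 km/s

Rearranging for v: v = [D / (1.07 · 12100^0.74 · 1.62^-0.25)]^(1/0.5).
D = 146000 m.
12100^0.74 = 1050
1.62^-0.25 = 0.8864
Denominator = 1.07 × 1050 × 0.8864 = 995.9
D / 995.9 = 146000 / 995.9 = 146.6
v = 146.6^(1/0.5) = 146.6^2 = 21492 m/s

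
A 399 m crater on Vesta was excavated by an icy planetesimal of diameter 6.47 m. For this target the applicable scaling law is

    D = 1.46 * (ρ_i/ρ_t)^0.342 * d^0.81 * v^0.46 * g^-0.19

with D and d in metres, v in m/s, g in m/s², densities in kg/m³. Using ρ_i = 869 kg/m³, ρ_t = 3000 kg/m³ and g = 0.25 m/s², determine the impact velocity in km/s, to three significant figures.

Rearranging for v: v = [D / (1.46 · (869/3000)^0.342 · 6.47^0.81 · 0.25^-0.19)]^(1/0.46).
(869/3000)^0.342 = 0.6546
6.47^0.81 = 4.538
0.25^-0.19 = 1.301
Denominator = 1.46 × 0.6546 × 4.538 × 1.301 = 5.642
D / 5.642 = 399 / 5.642 = 70.72
v = 70.72^(1/0.46) = 70.72^2.1739 = 10489 m/s

v ≈ 10.5 km/s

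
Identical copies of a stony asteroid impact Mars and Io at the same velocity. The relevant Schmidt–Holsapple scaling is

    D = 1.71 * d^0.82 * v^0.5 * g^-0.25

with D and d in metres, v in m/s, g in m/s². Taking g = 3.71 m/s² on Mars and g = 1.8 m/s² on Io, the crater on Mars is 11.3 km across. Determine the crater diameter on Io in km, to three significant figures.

D ≈ 13.5 km

All impactor-dependent factors cancel in the ratio, leaving D_Io/D_Mars = (g_Io/g_Mars)^-0.25.
(1.8/3.71)^-0.25 = 0.4852^-0.25 = 1.198
D_Io = 1.198 × 11.3 km = 13.5 km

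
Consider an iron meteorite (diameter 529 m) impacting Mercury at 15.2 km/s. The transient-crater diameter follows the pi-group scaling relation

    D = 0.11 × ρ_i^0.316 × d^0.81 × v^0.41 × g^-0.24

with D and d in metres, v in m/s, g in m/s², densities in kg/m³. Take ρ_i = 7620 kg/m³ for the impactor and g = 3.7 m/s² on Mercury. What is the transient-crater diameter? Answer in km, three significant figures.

D ≈ 11.3 km

In SI units: v = 15200 m/s.
ρ_i^0.316 = 7620^0.316 = 16.85
d^0.81 = 529^0.81 = 160.7
v^0.41 = 15200^0.41 = 51.83
g^-0.24 = 3.7^-0.24 = 0.7305
D = 0.11 × 16.85 × 160.7 × 51.83 × 0.7305 = 11277 m
   = 11.28 km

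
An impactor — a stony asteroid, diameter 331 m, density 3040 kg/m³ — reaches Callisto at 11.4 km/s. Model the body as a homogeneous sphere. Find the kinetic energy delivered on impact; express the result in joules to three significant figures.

v = 11400 m/s.
Mass m = (π/6) ρ d³ = (π/6) × 3040 × (331)³ = 5.772 × 10^10 kg
E = ½ m v² = 0.5 × 5.772 × 10^10 × (11400)² = 3.751 × 10^18 J

E ≈ 3.75 × 10^18 J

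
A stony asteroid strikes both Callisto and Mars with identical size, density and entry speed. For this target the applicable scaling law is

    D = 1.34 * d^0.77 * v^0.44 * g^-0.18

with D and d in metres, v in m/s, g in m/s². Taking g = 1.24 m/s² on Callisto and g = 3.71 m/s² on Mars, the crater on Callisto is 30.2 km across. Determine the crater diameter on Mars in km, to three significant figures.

D ≈ 24.8 km

All impactor-dependent factors cancel in the ratio, leaving D_Mars/D_Callisto = (g_Mars/g_Callisto)^-0.18.
(3.71/1.24)^-0.18 = 2.992^-0.18 = 0.8210
D_Mars = 0.8210 × 30.2 km = 24.8 km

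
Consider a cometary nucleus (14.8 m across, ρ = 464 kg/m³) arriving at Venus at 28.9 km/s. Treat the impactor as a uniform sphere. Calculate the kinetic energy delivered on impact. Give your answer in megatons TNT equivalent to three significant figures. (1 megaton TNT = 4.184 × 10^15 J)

v = 28900 m/s.
Mass m = (π/6) ρ d³ = (π/6) × 464 × (14.8)³ = 7.876 × 10^5 kg
E = ½ m v² = 0.5 × 7.876 × 10^5 × (28900)² = 3.289 × 10^14 J
   = 3.289 × 10^14 / 4.184×10^15 = 0.07861 Mt

E ≈ 0.0786 Mt TNT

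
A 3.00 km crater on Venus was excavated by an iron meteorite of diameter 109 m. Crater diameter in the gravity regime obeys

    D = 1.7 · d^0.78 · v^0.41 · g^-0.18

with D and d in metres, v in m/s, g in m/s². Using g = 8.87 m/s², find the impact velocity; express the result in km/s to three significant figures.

v ≈ 28.8 km/s

Rearranging for v: v = [D / (1.7 · 109^0.78 · 8.87^-0.18)]^(1/0.41).
D = 3000 m.
109^0.78 = 38.83
8.87^-0.18 = 0.6751
Denominator = 1.7 × 38.83 × 0.6751 = 44.56
D / 44.56 = 3000 / 44.56 = 67.32
v = 67.32^(1/0.41) = 67.32^2.439 = 28764 m/s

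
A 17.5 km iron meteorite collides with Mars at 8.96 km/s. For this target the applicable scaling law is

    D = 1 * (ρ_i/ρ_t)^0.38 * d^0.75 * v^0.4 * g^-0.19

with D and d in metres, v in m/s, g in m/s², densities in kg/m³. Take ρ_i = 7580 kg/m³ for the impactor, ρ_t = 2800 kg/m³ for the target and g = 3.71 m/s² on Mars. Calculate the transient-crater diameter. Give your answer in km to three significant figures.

In SI units: d = 17500 m, v = 8960 m/s.
(ρ_i/ρ_t)^0.38 = (7580/2800)^0.38 = 1.460
d^0.75 = 17500^0.75 = 1522
v^0.4 = 8960^0.4 = 38.10
g^-0.19 = 3.71^-0.19 = 0.7795
D = 1 × 1.460 × 1522 × 38.10 × 0.7795 = 65995 m
   = 65.99 km

D ≈ 66.0 km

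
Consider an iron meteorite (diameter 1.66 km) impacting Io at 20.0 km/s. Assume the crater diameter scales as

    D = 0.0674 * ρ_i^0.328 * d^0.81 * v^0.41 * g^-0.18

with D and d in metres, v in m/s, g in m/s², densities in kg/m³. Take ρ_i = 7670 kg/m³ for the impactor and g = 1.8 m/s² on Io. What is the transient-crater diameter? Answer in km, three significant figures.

D ≈ 26.8 km

In SI units: d = 1660 m, v = 20000 m/s.
ρ_i^0.328 = 7670^0.328 = 18.80
d^0.81 = 1660^0.81 = 405.8
v^0.41 = 20000^0.41 = 58.00
g^-0.18 = 1.8^-0.18 = 0.8996
D = 0.0674 × 18.80 × 405.8 × 58.00 × 0.8996 = 26829 m
   = 26.83 km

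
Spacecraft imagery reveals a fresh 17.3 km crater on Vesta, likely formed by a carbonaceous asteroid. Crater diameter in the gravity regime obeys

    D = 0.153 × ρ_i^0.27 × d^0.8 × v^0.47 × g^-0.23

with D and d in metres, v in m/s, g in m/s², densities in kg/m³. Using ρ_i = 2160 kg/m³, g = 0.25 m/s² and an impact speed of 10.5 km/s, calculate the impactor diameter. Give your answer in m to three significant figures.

d ≈ 453 m

Rearranging for d: d = [D / (0.153 · 2160^0.27 · 10500^0.47 · 0.25^-0.23)]^(1/0.8).
D = 17300 m.
2160^0.27 = 7.949
10500^0.47 = 77.62
0.25^-0.23 = 1.376
Denominator = 0.153 × 7.949 × 77.62 × 1.376 = 129.9
D / 129.9 = 17300 / 129.9 = 133.2
d = 133.2^(1/0.8) = 133.2^1.25 = 452.5 m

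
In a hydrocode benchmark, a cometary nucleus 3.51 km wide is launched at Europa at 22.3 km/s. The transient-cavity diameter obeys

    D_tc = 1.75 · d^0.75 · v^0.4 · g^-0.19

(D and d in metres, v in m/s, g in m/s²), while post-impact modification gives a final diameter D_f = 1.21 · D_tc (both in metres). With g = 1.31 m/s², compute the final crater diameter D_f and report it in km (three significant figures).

D_f ≈ 50.3 km

In SI: d = 3510 m, v = 22300 m/s.
d^0.75 = 3510^0.75 = 456.0
v^0.4 = 22300^0.4 = 54.87
g^-0.19 = 1.31^-0.19 = 0.9500
D_tc = 1.75 × 456.0 × 54.87 × 0.9500 = 41600 m
D_f = 1.21 × 41600 = 50336 m
     = 50.34 km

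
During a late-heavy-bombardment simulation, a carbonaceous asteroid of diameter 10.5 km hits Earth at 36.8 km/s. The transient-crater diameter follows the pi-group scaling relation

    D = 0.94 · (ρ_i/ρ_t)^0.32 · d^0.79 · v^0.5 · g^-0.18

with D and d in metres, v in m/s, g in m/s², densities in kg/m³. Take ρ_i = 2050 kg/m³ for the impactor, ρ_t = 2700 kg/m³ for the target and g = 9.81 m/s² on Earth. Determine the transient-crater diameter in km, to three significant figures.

In SI units: d = 10500 m, v = 36800 m/s.
(ρ_i/ρ_t)^0.32 = (2050/2700)^0.32 = 0.9156
d^0.79 = 10500^0.79 = 1502
v^0.5 = 36800^0.5 = 191.8
g^-0.18 = 9.81^-0.18 = 0.6630
D = 0.94 × 0.9156 × 1502 × 191.8 × 0.6630 = 1.644 × 10^5 m
   = 164.4 km

D ≈ 164 km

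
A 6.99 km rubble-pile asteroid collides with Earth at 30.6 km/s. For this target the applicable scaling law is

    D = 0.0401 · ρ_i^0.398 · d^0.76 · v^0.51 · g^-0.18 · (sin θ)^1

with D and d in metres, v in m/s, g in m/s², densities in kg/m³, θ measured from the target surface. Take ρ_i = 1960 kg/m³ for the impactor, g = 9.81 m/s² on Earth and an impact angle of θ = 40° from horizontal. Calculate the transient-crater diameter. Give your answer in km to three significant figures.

In SI units: d = 6990 m, v = 30600 m/s.
ρ_i^0.398 = 1960^0.398 = 20.43
d^0.76 = 6990^0.76 = 835.2
v^0.51 = 30600^0.51 = 194.0
g^-0.18 = 9.81^-0.18 = 0.6630
(sin 40°)^1 = 0.6428^1 = 0.6428
D = 0.0401 × 20.43 × 835.2 × 194.0 × 0.6630 × 0.6428 = 56571 m
   = 56.57 km

D ≈ 56.6 km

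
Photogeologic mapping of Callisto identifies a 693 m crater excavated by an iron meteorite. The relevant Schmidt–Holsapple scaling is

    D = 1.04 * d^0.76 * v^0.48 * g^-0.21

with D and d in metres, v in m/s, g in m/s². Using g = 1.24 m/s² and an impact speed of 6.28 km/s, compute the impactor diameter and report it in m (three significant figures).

d ≈ 22.0 m

Rearranging for d: d = [D / (1.04 · 6280^0.48 · 1.24^-0.21)]^(1/0.76).
6280^0.48 = 66.53
1.24^-0.21 = 0.9558
Denominator = 1.04 × 66.53 × 0.9558 = 66.13
D / 66.13 = 693 / 66.13 = 10.48
d = 10.48^(1/0.76) = 10.48^1.3158 = 22.01 m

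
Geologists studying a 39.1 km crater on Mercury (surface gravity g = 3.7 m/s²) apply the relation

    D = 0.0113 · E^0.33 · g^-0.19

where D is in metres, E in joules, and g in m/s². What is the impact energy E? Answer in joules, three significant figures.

Rearranging: E = [D / (0.0113 · g^-0.19)]^(1/0.33).
D = 39100 m.
g^-0.19 = 3.7^-0.19 = 0.7799
D / (0.0113 × 0.7799) = 39100 / (8.813 × 10^-3) = 4.437 × 10^6
E = (4.437 × 10^6)^3.0303 = 1.389 × 10^20 J

E ≈ 1.39 × 10^20 J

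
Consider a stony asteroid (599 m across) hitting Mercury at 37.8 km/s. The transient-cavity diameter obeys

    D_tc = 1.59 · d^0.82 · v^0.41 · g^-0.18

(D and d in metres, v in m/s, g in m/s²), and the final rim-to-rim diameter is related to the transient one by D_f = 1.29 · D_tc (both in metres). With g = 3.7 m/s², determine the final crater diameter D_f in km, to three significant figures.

v = 37800 m/s.
d^0.82 = 599^0.82 = 189.4
v^0.41 = 37800^0.41 = 75.30
g^-0.18 = 3.7^-0.18 = 0.7902
D_tc = 1.59 × 189.4 × 75.30 × 0.7902 = 17920 m
D_f = 1.29 × 17920 = 23117 m
     = 23.12 km

D_f ≈ 23.1 km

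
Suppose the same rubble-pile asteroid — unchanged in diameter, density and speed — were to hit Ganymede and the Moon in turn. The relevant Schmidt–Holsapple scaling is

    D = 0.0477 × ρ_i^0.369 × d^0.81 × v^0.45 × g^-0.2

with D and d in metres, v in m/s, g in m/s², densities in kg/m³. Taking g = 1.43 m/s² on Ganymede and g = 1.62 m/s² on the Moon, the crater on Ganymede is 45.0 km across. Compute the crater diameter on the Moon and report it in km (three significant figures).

D ≈ 43.9 km

All impactor-dependent factors cancel in the ratio, leaving D_Moon/D_Ganymede = (g_Moon/g_Ganymede)^-0.2.
(1.62/1.43)^-0.2 = 1.133^-0.2 = 0.9753
D_Moon = 0.9753 × 45.0 km = 43.9 km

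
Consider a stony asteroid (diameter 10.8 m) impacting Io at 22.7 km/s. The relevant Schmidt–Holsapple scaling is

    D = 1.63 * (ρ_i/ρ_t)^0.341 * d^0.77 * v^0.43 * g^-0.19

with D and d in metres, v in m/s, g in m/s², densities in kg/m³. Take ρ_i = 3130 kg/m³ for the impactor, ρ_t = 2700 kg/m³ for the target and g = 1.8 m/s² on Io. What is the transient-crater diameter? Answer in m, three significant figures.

D ≈ 715 m

In SI units: v = 22700 m/s.
(ρ_i/ρ_t)^0.341 = (3130/2700)^0.341 = 1.052
d^0.77 = 10.8^0.77 = 6.248
v^0.43 = 22700^0.43 = 74.66
g^-0.19 = 1.8^-0.19 = 0.8943
D = 1.63 × 1.052 × 6.248 × 74.66 × 0.8943 = 715.3 m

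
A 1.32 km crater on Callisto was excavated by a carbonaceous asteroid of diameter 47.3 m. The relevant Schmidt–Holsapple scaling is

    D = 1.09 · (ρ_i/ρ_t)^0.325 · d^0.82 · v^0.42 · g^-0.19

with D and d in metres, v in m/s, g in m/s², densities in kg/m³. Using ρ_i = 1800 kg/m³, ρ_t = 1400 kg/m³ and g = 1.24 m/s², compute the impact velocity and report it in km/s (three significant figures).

Rearranging for v: v = [D / (1.09 · (1800/1400)^0.325 · 47.3^0.82 · 1.24^-0.19)]^(1/0.42).
D = 1320 m.
(1800/1400)^0.325 = 1.085
47.3^0.82 = 23.63
1.24^-0.19 = 0.9600
Denominator = 1.09 × 1.085 × 23.63 × 0.9600 = 26.83
D / 26.83 = 1320 / 26.83 = 49.20
v = 49.20^(1/0.42) = 49.20^2.381 = 10680 m/s

v ≈ 10.7 km/s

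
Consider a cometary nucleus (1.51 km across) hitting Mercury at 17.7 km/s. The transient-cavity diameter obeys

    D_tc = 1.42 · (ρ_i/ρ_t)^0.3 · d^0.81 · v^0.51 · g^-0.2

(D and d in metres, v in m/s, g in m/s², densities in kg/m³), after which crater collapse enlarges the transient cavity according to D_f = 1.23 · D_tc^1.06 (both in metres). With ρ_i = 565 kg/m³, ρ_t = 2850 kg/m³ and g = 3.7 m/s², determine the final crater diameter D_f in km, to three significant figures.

D_f ≈ 85.8 km

In SI: d = 1510 m, v = 17700 m/s.
(ρ_i/ρ_t)^0.3 = (565/2850)^0.3 = 0.6154
d^0.81 = 1510^0.81 = 375.8
v^0.51 = 17700^0.51 = 146.7
g^-0.2 = 3.7^-0.2 = 0.7698
D_tc = 1.42 × 0.6154 × 375.8 × 146.7 × 0.7698 = 37090 m
D_f = 1.23 × (37090)^1.06 = 85766 m
     = 85.77 km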